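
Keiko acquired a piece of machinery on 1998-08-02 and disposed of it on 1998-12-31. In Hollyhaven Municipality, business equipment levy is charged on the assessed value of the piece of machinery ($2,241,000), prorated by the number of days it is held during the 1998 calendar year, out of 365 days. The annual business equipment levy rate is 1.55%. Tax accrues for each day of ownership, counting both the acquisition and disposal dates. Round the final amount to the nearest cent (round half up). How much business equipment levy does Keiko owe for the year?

Days held (1998-08-02 to 1998-12-31): 152 out of 365
Tax = $2,241,000 × 1.55% × 152/365 = $14,465.1945

$14,465.19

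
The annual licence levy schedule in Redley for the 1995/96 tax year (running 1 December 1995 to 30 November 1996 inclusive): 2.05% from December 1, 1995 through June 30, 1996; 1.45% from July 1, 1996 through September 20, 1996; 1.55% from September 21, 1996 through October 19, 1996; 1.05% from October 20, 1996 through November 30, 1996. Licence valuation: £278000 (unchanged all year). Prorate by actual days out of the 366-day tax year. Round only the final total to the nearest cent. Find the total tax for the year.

£4896.14

December 1, 1995 – June 30, 1996: 213 days at 2.05% → £278000 × 2.05% × 213/366 = £3316.6311
July 1 – September 20, 1996: 82 days at 1.45% → £278000 × 1.45% × 82/366 = £903.1202
September 21 – October 19, 1996: 29 days at 1.55% → £278000 × 1.55% × 29/366 = £341.4235
October 20 – November 30, 1996: 42 days at 1.05% → £278000 × 1.05% × 42/366 = £334.9672
Total = £4896.1421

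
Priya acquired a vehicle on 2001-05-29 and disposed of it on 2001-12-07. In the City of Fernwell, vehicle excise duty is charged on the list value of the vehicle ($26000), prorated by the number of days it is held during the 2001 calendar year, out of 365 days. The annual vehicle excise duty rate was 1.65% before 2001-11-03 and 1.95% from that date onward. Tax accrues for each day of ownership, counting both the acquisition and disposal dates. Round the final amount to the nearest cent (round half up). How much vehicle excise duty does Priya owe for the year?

$234.32

2001-05-29 to 2001-11-02: 158 days at 1.65% → $26000 × 1.65% × 158/365 = $185.7041
2001-11-03 to 2001-12-07: 35 days at 1.95% → $26000 × 1.95% × 35/365 = $48.6164
Total = $234.3205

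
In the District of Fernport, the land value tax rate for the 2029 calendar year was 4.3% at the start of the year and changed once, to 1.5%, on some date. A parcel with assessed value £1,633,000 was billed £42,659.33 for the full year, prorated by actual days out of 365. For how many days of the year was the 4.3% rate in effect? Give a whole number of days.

145 days

Let d = days at the first rate; then 365 − d days at the second rate.
£1,633,000 × [4.3%·d + 1.5%·(365−d)] / 365 = £42,659.33
Solving gives d = 145, so the new rate took effect on 26 May 2029.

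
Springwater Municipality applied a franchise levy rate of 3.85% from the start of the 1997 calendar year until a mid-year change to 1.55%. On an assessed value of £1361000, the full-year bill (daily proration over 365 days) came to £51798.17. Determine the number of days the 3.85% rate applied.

358 days

Let d = days at the first rate; then 365 − d days at the second rate.
£1361000 × [3.85%·d + 1.55%·(365−d)] / 365 = £51798.17
Solving gives d = 358, so the new rate took effect on 25 December 1997.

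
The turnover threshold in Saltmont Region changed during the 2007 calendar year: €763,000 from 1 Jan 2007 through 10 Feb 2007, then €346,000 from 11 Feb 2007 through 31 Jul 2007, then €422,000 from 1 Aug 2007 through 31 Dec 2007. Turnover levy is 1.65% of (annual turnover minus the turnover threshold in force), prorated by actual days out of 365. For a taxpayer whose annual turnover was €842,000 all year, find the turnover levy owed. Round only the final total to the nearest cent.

€6,885.47

1 Jan – 10 Feb 2007: 41 days, exemption €763,000 → (€842,000 − €763,000) × 1.65% × 41/365 = €146.4205
11 Feb – 31 Jul 2007: 171 days, exemption €346,000 → (€842,000 − €346,000) × 1.65% × 171/365 = €3,834.1479
1 Aug – 31 Dec 2007: 153 days, exemption €422,000 → (€842,000 − €422,000) × 1.65% × 153/365 = €2,904.9041
Total = €6,885.4726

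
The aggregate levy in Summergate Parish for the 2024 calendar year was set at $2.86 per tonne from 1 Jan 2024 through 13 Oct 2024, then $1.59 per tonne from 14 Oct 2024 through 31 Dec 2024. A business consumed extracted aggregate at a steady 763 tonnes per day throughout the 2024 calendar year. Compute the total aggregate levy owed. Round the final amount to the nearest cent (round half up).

1 Jan – 13 Oct 2024: 287 days × 763 tonnes/day = 218,981 tonnes at $2.86/tonne → $626285.66
14 Oct – 31 Dec 2024: 79 days × 763 tonnes/day = 60,277 tonnes at $1.59/tonne → $95840.43

$722126.09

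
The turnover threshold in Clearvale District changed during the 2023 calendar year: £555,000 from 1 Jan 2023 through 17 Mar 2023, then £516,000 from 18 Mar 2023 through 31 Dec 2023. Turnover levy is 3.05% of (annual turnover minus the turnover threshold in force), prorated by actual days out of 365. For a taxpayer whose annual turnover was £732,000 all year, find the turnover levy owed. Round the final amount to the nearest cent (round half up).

£6,340.32

1 Jan – 17 Mar 2023: 76 days, exemption £555,000 → (£732,000 − £555,000) × 3.05% × 76/365 = £1,124.0712
18 Mar – 31 Dec 2023: 289 days, exemption £516,000 → (£732,000 − £516,000) × 3.05% × 289/365 = £5,216.2521
Total = £6,340.3233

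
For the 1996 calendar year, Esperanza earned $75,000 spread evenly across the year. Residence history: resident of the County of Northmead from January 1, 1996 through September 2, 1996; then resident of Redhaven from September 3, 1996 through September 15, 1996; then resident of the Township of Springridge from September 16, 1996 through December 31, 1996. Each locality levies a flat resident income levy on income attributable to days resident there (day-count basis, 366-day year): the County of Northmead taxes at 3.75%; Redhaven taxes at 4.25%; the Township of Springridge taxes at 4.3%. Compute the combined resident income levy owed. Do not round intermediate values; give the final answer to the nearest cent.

The County of Northmead, January 1 – September 2, 1996: 246 days → $75,000 × 3.75% × 246/366 = $1,890.3689
Redhaven, September 3 – September 15, 1996: 13 days → $75,000 × 4.25% × 13/366 = $113.2172
The Township of Springridge, September 16 – December 31, 1996: 107 days → $75,000 × 4.3% × 107/366 = $942.8279
Total = $2,946.4139

$2,946.41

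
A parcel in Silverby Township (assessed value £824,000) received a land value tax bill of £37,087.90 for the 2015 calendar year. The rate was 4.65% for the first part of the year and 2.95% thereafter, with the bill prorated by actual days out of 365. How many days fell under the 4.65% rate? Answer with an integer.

Let d = days at the first rate; then 365 − d days at the second rate.
£824,000 × [4.65%·d + 2.95%·(365−d)] / 365 = £37,087.90
Solving gives d = 333, so the new rate took effect on 30 Nov 2015.

333 days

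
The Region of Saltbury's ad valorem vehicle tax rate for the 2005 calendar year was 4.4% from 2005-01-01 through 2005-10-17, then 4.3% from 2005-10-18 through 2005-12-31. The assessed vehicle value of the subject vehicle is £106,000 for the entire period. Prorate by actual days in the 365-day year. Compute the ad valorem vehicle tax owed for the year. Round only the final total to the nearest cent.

2005-01-01 to 2005-10-17: 290 days at 4.4% → £106,000 × 4.4% × 290/365 = £3,705.6438
2005-10-18 to 2005-12-31: 75 days at 4.3% → £106,000 × 4.3% × 75/365 = £936.5753
Total = £4,642.2192

£4,642.22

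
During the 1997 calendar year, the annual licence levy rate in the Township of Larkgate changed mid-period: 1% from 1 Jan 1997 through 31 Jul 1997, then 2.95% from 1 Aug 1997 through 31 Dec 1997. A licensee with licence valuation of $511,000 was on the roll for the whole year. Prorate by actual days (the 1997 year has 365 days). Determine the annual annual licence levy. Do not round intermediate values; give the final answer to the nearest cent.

1 Jan – 31 Jul 1997: 212 days at 1% → $511,000 × 1% × 212/365 = $2,968.0000
1 Aug – 31 Dec 1997: 153 days at 2.95% → $511,000 × 2.95% × 153/365 = $6,318.9000
Total = $9,286.9000

$9,286.90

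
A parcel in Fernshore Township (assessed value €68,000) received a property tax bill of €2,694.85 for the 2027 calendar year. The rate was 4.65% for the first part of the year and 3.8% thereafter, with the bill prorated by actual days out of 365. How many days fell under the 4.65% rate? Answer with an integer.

Let d = days at the first rate; then 365 − d days at the second rate.
€68,000 × [4.65%·d + 3.8%·(365−d)] / 365 = €2,694.85
Solving gives d = 70, so the new rate took effect on 12 March 2027.

70 days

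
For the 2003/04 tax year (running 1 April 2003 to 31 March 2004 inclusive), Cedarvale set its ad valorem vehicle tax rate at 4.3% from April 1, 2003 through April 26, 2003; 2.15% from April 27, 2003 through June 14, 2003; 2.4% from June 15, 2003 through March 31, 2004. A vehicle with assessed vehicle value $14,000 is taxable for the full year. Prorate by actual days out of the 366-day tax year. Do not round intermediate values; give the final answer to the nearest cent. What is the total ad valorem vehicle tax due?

April 1 – April 26, 2003: 26 days at 4.3% → $14,000 × 4.3% × 26/366 = $42.7650
April 27 – June 14, 2003: 49 days at 2.15% → $14,000 × 2.15% × 49/366 = $40.2978
June 15, 2003 – March 31, 2004: 291 days at 2.4% → $14,000 × 2.4% × 291/366 = $267.1475
Total = $350.2104

$350.21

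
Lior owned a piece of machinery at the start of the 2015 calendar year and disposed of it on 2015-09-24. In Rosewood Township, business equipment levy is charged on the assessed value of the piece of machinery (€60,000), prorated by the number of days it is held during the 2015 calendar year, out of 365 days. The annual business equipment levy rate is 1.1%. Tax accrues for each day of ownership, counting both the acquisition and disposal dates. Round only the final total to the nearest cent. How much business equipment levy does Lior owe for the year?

€482.79

Days held (2015-01-01 to 2015-09-24): 267 out of 365
Tax = €60,000 × 1.1% × 267/365 = €482.7945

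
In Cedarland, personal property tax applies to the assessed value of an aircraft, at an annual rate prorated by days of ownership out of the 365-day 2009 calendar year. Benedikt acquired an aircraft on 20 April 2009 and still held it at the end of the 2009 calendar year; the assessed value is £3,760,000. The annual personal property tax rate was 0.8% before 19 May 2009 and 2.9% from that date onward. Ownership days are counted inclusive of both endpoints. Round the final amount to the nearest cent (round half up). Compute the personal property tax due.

£70,203.84

20 April – 18 May 2009: 29 days at 0.8% → £3,760,000 × 0.8% × 29/365 = £2,389.9178
19 May – 31 December 2009: 227 days at 2.9% → £3,760,000 × 2.9% × 227/365 = £67,813.9178
Total = £70,203.8356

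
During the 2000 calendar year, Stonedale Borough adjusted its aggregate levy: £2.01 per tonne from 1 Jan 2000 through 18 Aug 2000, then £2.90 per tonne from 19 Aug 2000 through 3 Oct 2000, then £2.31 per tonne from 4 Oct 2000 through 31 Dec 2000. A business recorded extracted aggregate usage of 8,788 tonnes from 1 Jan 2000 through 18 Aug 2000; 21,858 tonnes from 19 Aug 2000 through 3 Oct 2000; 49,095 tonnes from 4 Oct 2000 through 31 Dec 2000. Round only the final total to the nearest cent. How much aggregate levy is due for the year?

1 Jan – 18 Aug 2000: 8,788 tonnes at £2.01/tonne → £17663.88
19 Aug – 3 Oct 2000: 21,858 tonnes at £2.90/tonne → £63388.20
4 Oct – 31 Dec 2000: 49,095 tonnes at £2.31/tonne → £113409.45

£194461.53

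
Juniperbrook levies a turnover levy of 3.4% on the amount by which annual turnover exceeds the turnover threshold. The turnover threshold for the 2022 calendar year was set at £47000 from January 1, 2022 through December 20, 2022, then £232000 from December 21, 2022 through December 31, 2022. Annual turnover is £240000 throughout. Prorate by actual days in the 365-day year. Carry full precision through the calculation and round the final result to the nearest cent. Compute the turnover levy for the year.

January 1 – December 20, 2022: 354 days, exemption £47000 → (£240000 − £47000) × 3.4% × 354/365 = £6364.2411
December 21 – December 31, 2022: 11 days, exemption £232000 → (£240000 − £232000) × 3.4% × 11/365 = £8.1973
Total = £6372.4384

£6372.44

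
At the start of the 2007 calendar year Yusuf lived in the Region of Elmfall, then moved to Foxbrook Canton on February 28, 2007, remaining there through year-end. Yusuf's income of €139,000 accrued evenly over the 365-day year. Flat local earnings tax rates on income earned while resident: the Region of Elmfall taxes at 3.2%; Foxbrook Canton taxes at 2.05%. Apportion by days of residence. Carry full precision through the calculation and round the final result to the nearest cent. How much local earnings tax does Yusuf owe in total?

€3,103.51

The Region of Elmfall, January 1 – February 27, 2007: 58 days → €139,000 × 3.2% × 58/365 = €706.8055
Foxbrook Canton, February 28 – December 31, 2007: 307 days → €139,000 × 2.05% × 307/365 = €2,396.7027
Total = €3,103.5082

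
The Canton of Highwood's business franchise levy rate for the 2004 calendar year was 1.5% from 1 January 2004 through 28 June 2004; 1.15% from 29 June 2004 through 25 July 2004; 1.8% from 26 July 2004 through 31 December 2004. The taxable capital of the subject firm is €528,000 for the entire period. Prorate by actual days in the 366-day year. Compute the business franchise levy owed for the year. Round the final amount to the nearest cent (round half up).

1 January – 28 June 2004: 180 days at 1.5% → €528,000 × 1.5% × 180/366 = €3,895.0820
29 June – 25 July 2004: 27 days at 1.15% → €528,000 × 1.15% × 27/366 = €447.9344
26 July – 31 December 2004: 159 days at 1.8% → €528,000 × 1.8% × 159/366 = €4,128.7869
Total = €8,471.8033

€8,471.80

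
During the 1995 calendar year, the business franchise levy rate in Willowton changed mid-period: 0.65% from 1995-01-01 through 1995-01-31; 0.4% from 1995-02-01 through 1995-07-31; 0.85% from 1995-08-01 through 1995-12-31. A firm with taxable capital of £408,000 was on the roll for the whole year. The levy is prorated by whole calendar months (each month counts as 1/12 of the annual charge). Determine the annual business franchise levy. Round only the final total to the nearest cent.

£2,482.00

1995-01-01 to 1995-01-31: 1 month at 0.65% → £408,000 × 0.65% × 1/12 = £221.0000
1995-02-01 to 1995-07-31: 6 months at 0.4% → £408,000 × 0.4% × 6/12 = £816.0000
1995-08-01 to 1995-12-31: 5 months at 0.85% → £408,000 × 0.85% × 5/12 = £1,445.0000
Total = £2,482.0000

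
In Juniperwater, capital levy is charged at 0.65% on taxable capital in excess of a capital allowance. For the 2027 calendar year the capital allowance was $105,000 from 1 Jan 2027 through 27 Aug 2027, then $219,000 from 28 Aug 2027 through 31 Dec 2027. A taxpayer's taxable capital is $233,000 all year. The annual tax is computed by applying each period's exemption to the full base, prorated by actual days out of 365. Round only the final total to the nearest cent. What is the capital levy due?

$576.20

1 Jan – 27 Aug 2027: 239 days, exemption $105,000 → ($233,000 − $105,000) × 0.65% × 239/365 = $544.7890
28 Aug – 31 Dec 2027: 126 days, exemption $219,000 → ($233,000 − $219,000) × 0.65% × 126/365 = $31.4137
Total = $576.2027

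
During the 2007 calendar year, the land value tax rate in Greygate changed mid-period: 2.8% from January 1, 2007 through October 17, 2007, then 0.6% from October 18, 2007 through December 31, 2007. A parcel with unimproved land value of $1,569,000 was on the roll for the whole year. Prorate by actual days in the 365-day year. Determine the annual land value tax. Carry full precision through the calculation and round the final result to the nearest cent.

January 1 – October 17, 2007: 290 days at 2.8% → $1,569,000 × 2.8% × 290/365 = $34,904.8767
October 18 – December 31, 2007: 75 days at 0.6% → $1,569,000 × 0.6% × 75/365 = $1,934.3836
Total = $36,839.2603

$36,839.26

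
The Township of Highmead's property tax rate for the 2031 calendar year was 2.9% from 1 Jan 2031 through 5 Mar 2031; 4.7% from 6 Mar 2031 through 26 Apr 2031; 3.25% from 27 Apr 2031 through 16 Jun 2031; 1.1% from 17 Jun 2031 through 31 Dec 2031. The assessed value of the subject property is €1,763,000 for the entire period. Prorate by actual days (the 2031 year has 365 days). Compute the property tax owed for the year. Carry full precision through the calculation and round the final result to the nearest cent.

€39,295.58

1 Jan – 5 Mar 2031: 64 days at 2.9% → €1,763,000 × 2.9% × 64/365 = €8,964.7342
6 Mar – 26 Apr 2031: 52 days at 4.7% → €1,763,000 × 4.7% × 52/365 = €11,804.8548
27 Apr – 16 Jun 2031: 51 days at 3.25% → €1,763,000 × 3.25% × 51/365 = €8,005.9521
17 Jun – 31 Dec 2031: 198 days at 1.1% → €1,763,000 × 1.1% × 198/365 = €10,520.0384
Total = €39,295.5795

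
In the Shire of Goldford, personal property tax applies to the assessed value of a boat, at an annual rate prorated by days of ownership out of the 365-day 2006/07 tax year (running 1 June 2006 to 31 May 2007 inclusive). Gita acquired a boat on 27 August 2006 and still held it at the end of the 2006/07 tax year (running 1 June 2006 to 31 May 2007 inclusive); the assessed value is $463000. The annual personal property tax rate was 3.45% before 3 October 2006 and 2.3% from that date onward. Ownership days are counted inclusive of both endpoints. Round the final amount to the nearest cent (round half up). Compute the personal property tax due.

$8650.49

27 August – 2 October 2006: 37 days at 3.45% → $463000 × 3.45% × 37/365 = $1619.2315
3 October 2006 – 31 May 2007: 241 days at 2.3% → $463000 × 2.3% × 241/365 = $7031.2575
Total = $8650.4890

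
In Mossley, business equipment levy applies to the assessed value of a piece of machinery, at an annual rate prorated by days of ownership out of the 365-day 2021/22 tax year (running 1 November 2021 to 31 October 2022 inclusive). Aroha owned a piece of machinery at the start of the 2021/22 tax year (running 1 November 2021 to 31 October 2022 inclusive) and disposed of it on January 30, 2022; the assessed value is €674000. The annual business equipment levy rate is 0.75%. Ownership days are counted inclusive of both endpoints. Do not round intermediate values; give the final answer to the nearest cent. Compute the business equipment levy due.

€1260.29

Days held (November 1, 2021 – January 30, 2022): 91 out of 365
Tax = €674000 × 0.75% × 91/365 = €1260.2877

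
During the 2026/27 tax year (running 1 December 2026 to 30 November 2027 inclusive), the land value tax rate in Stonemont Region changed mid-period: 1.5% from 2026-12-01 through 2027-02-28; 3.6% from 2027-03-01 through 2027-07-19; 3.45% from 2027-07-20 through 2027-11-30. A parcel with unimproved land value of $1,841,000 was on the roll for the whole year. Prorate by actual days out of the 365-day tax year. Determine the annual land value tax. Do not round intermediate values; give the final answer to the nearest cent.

$55,729.34

2026-12-01 to 2027-02-28: 90 days at 1.5% → $1,841,000 × 1.5% × 90/365 = $6,809.1781
2027-03-01 to 2027-07-19: 141 days at 3.6% → $1,841,000 × 3.6% × 141/365 = $25,602.5096
2027-07-20 to 2027-11-30: 134 days at 3.45% → $1,841,000 × 3.45% × 134/365 = $23,317.6521
Total = $55,729.3397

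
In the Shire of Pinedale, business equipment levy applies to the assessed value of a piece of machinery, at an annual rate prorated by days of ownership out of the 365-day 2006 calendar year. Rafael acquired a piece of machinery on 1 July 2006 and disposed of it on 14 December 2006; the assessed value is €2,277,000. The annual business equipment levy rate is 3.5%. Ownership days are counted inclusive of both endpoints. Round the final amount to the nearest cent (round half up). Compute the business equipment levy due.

Days held (1 July – 14 December 2006): 167 out of 365
Tax = €2,277,000 × 3.5% × 167/365 = €36,463.1918

€36,463.19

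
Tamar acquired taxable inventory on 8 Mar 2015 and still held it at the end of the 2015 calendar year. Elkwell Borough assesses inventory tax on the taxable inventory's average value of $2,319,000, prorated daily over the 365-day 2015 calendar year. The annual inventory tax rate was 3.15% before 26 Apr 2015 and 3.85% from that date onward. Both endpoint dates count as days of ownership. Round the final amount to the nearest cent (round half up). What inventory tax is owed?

8 Mar – 25 Apr 2015: 49 days at 3.15% → $2,319,000 × 3.15% × 49/365 = $9,806.5110
26 Apr – 31 Dec 2015: 250 days at 3.85% → $2,319,000 × 3.85% × 250/365 = $61,151.7123
Total = $70,958.2233

$70,958.22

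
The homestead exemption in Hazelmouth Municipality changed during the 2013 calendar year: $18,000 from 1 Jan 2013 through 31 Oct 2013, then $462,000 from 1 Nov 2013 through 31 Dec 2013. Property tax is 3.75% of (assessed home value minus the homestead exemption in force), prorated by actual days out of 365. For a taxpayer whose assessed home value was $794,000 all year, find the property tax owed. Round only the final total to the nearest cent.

$26,317.40

1 Jan – 31 Oct 2013: 304 days, exemption $18,000 → ($794,000 − $18,000) × 3.75% × 304/365 = $24,236.7123
1 Nov – 31 Dec 2013: 61 days, exemption $462,000 → ($794,000 − $462,000) × 3.75% × 61/365 = $2,080.6849
Total = $26,317.3973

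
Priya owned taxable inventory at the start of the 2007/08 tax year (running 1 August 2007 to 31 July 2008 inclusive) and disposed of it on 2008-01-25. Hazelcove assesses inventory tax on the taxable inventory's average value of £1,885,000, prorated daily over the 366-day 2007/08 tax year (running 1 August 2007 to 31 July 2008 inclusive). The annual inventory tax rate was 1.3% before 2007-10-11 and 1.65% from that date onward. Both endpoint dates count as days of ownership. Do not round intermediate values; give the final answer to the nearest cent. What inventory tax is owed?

£13,846.51

2007-08-01 to 2007-10-10: 71 days at 1.3% → £1,885,000 × 1.3% × 71/366 = £4,753.7022
2007-10-11 to 2008-01-25: 107 days at 1.65% → £1,885,000 × 1.65% × 107/366 = £9,092.8074
Total = £13,846.5096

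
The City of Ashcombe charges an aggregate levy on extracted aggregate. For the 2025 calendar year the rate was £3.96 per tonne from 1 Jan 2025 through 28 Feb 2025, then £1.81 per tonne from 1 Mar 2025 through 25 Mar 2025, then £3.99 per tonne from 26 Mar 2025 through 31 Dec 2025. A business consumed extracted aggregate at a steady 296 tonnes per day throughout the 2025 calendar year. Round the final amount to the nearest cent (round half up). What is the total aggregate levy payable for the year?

£414423.68

1 Jan – 28 Feb 2025: 59 days × 296 tonnes/day = 17,464 tonnes at £3.96/tonne → £69157.44
1 Mar – 25 Mar 2025: 25 days × 296 tonnes/day = 7,400 tonnes at £1.81/tonne → £13394.00
26 Mar – 31 Dec 2025: 281 days × 296 tonnes/day = 83,176 tonnes at £3.99/tonne → £331872.24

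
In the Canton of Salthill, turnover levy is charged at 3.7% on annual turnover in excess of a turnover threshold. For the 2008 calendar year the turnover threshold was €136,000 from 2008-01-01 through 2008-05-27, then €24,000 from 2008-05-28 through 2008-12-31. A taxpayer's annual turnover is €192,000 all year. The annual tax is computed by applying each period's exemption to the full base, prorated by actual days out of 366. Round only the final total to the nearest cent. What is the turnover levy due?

2008-01-01 to 2008-05-27: 148 days, exemption €136,000 → (€192,000 − €136,000) × 3.7% × 148/366 = €837.8579
2008-05-28 to 2008-12-31: 218 days, exemption €24,000 → (€192,000 − €24,000) × 3.7% × 218/366 = €3,702.4262
Total = €4,540.2842

€4,540.28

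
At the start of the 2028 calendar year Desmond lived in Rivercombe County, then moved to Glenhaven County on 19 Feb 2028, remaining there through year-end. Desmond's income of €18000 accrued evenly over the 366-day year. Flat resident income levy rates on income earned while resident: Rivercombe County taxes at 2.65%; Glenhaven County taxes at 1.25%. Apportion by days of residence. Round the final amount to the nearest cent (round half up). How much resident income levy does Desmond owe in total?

€258.74

Rivercombe County, 1 Jan – 18 Feb 2028: 49 days → €18000 × 2.65% × 49/366 = €63.8607
Glenhaven County, 19 Feb – 31 Dec 2028: 317 days → €18000 × 1.25% × 317/366 = €194.8770
Total = €258.7377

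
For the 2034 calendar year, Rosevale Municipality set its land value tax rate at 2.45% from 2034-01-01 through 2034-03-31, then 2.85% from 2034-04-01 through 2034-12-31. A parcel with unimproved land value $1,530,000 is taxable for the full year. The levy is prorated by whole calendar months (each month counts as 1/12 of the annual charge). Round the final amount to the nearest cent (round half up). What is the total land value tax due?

2034-01-01 to 2034-03-31: 3 months at 2.45% → $1,530,000 × 2.45% × 3/12 = $9,371.2500
2034-04-01 to 2034-12-31: 9 months at 2.85% → $1,530,000 × 2.85% × 9/12 = $32,703.7500
Total = $42,075.0000

$42,075.00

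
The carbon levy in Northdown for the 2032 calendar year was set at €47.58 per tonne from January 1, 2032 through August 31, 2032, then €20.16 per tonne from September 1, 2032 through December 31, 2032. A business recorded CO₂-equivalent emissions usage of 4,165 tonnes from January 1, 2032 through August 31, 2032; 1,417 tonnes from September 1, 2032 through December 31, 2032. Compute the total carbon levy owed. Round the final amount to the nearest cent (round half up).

January 1 – August 31, 2032: 4,165 tonnes at €47.58/tonne → €198,170.70
September 1 – December 31, 2032: 1,417 tonnes at €20.16/tonne → €28,566.72

€226,737.42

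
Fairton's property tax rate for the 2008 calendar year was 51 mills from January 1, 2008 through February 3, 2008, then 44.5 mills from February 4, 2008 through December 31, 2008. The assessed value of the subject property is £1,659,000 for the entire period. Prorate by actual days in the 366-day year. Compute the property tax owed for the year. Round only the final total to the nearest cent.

January 1 – February 3, 2008: 34 days at 51 mills → £1,659,000 × 5.1% × 34/366 = £7,859.8525
February 4 – December 31, 2008: 332 days at 44.5 mills → £1,659,000 × 4.45% × 332/366 = £66,967.3934
Total = £74,827.2459

£74,827.25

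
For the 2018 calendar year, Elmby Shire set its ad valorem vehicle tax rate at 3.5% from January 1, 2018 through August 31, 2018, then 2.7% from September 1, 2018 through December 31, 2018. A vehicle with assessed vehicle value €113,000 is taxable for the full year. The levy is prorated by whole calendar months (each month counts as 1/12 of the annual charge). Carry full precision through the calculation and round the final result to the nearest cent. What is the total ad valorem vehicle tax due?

January 1 – August 31, 2018: 8 months at 3.5% → €113,000 × 3.5% × 8/12 = €2,636.6667
September 1 – December 31, 2018: 4 months at 2.7% → €113,000 × 2.7% × 4/12 = €1,017.0000
Total = €3,653.6667

€3,653.67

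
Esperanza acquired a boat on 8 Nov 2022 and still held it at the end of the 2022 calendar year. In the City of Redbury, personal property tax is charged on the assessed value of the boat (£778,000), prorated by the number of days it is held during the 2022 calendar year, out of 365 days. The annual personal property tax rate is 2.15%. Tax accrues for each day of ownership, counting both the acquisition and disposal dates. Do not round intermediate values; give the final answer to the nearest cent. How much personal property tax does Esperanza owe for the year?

Days held (8 Nov – 31 Dec 2022): 54 out of 365
Tax = £778,000 × 2.15% × 54/365 = £2,474.6795

£2,474.68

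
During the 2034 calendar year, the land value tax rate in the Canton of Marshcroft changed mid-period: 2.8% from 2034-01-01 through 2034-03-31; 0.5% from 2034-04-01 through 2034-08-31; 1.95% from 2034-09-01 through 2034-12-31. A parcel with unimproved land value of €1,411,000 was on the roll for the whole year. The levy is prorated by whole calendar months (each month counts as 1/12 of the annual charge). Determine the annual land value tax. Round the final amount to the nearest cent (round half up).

2034-01-01 to 2034-03-31: 3 months at 2.8% → €1,411,000 × 2.8% × 3/12 = €9,877.0000
2034-04-01 to 2034-08-31: 5 months at 0.5% → €1,411,000 × 0.5% × 5/12 = €2,939.5833
2034-09-01 to 2034-12-31: 4 months at 1.95% → €1,411,000 × 1.95% × 4/12 = €9,171.5000
Total = €21,988.0833

€21,988.08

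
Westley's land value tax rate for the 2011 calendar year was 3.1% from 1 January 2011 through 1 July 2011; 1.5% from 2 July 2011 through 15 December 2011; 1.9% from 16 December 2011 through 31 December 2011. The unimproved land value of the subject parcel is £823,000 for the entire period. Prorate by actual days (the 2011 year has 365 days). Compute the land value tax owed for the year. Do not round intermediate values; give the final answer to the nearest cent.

£19,055.27

1 January – 1 July 2011: 182 days at 3.1% → £823,000 × 3.1% × 182/365 = £12,721.5507
2 July – 15 December 2011: 167 days at 1.5% → £823,000 × 1.5% × 167/365 = £5,648.2603
16 December – 31 December 2011: 16 days at 1.9% → £823,000 × 1.9% × 16/365 = £685.4575
Total = £19,055.2685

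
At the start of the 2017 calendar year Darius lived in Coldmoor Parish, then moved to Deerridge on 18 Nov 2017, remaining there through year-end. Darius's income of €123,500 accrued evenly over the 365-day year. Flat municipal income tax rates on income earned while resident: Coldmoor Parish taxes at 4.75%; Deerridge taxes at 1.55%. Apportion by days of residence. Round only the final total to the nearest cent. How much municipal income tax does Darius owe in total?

Coldmoor Parish, 1 Jan – 17 Nov 2017: 321 days → €123,500 × 4.75% × 321/365 = €5,159.0856
Deerridge, 18 Nov – 31 Dec 2017: 44 days → €123,500 × 1.55% × 44/365 = €230.7589
Total = €5,389.8445

€5,389.84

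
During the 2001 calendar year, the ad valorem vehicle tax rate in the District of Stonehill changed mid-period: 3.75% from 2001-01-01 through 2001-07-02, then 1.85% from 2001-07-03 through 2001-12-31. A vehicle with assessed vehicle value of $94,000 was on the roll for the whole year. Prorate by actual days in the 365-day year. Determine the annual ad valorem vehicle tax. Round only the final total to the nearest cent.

2001-01-01 to 2001-07-02: 183 days at 3.75% → $94,000 × 3.75% × 183/365 = $1,767.3288
2001-07-03 to 2001-12-31: 182 days at 1.85% → $94,000 × 1.85% × 182/365 = $867.1178
Total = $2,634.4466

$2,634.45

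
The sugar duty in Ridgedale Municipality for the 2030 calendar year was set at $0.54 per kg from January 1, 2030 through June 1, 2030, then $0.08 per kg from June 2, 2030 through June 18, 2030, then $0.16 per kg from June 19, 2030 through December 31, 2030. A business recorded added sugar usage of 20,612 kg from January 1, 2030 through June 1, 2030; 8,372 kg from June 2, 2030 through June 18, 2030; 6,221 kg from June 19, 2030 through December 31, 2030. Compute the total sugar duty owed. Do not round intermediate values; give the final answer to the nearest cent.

January 1 – June 1, 2030: 20,612 kg at $0.54/kg → $11,130.48
June 2 – June 18, 2030: 8,372 kg at $0.08/kg → $669.76
June 19 – December 31, 2030: 6,221 kg at $0.16/kg → $995.36

$12,795.60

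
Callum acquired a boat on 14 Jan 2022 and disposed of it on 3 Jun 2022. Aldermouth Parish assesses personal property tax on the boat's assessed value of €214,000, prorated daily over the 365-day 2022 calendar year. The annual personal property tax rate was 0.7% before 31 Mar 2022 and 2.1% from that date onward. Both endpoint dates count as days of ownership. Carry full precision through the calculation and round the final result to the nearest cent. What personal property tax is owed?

€1,112.21

14 Jan – 30 Mar 2022: 76 days at 0.7% → €214,000 × 0.7% × 76/365 = €311.9123
31 Mar – 3 Jun 2022: 65 days at 2.1% → €214,000 × 2.1% × 65/365 = €800.3014
Total = €1,112.2137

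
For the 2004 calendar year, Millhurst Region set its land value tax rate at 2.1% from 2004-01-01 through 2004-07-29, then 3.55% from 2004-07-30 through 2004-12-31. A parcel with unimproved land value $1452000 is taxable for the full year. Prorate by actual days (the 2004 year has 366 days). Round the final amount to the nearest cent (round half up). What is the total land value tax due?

2004-01-01 to 2004-07-29: 211 days at 2.1% → $1452000 × 2.1% × 211/366 = $17578.7213
2004-07-30 to 2004-12-31: 155 days at 3.55% → $1452000 × 3.55% × 155/366 = $21829.5902
Total = $39408.3115

$39408.31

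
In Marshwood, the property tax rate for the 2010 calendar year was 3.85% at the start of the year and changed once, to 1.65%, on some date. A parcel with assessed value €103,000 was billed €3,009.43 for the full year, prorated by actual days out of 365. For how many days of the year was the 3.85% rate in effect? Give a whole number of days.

211 days

Let d = days at the first rate; then 365 − d days at the second rate.
€103,000 × [3.85%·d + 1.65%·(365−d)] / 365 = €3,009.43
Solving gives d = 211, so the new rate took effect on 31 Jul 2010.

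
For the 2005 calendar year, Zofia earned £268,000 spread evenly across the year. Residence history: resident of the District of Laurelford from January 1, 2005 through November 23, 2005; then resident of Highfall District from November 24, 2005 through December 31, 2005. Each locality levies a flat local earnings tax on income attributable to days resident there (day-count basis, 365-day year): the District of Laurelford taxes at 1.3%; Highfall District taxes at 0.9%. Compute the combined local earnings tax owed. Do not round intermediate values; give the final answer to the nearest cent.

The District of Laurelford, January 1 – November 23, 2005: 327 days → £268,000 × 1.3% × 327/365 = £3,121.2822
Highfall District, November 24 – December 31, 2005: 38 days → £268,000 × 0.9% × 38/365 = £251.1123
Total = £3,372.3945

£3,372.39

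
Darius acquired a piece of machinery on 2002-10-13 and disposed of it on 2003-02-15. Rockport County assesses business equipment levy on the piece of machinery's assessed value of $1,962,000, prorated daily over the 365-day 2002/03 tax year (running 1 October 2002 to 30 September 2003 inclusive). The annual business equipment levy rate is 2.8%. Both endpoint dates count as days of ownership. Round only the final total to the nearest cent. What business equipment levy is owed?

$18,964.21

Days held (2002-10-13 to 2003-02-15): 126 out of 365
Tax = $1,962,000 × 2.8% × 126/365 = $18,964.2082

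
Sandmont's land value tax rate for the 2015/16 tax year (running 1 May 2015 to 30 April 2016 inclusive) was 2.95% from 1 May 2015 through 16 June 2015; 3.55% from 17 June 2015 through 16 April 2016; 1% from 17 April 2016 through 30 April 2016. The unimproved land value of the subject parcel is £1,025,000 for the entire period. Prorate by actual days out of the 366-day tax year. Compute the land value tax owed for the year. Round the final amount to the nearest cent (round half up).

£34,597.95

1 May – 16 June 2015: 47 days at 2.95% → £1,025,000 × 2.95% × 47/366 = £3,882.9577
17 June 2015 – 16 April 2016: 305 days at 3.55% → £1,025,000 × 3.55% × 305/366 = £30,322.9167
17 April – 30 April 2016: 14 days at 1% → £1,025,000 × 1% × 14/366 = £392.0765
Total = £34,597.9508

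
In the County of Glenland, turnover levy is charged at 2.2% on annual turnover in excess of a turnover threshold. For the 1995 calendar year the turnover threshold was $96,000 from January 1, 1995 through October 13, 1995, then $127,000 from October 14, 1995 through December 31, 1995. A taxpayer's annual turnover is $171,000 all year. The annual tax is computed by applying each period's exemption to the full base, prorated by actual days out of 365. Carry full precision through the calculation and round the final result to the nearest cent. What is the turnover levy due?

$1,502.39

January 1 – October 13, 1995: 286 days, exemption $96,000 → ($171,000 − $96,000) × 2.2% × 286/365 = $1,292.8767
October 14 – December 31, 1995: 79 days, exemption $127,000 → ($171,000 − $127,000) × 2.2% × 79/365 = $209.5123
Total = $1,502.3890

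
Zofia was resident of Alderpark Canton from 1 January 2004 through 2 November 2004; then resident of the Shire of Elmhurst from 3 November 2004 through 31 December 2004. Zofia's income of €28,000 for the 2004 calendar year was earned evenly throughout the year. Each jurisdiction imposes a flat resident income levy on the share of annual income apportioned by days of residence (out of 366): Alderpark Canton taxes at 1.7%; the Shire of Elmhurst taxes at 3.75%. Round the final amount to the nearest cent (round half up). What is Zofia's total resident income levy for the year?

Alderpark Canton, 1 January – 2 November 2004: 307 days → €28,000 × 1.7% × 307/366 = €399.2678
The Shire of Elmhurst, 3 November – 31 December 2004: 59 days → €28,000 × 3.75% × 59/366 = €169.2623
Total = €568.5301

€568.53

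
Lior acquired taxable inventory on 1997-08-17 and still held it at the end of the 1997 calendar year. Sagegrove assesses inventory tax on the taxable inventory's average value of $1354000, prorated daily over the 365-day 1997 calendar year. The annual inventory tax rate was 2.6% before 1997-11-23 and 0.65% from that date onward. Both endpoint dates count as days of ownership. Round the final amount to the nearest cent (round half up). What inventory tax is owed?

1997-08-17 to 1997-11-22: 98 days at 2.6% → $1354000 × 2.6% × 98/365 = $9452.0329
1997-11-23 to 1997-12-31: 39 days at 0.65% → $1354000 × 0.65% × 39/365 = $940.3808
Total = $10392.4137

$10392.41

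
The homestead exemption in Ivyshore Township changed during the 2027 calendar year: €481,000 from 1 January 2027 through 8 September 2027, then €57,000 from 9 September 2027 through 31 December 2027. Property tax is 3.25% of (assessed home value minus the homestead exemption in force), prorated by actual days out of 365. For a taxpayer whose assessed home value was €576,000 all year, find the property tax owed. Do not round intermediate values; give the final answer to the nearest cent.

€7,391.39

1 January – 8 September 2027: 251 days, exemption €481,000 → (€576,000 − €481,000) × 3.25% × 251/365 = €2,123.1849
9 September – 31 December 2027: 114 days, exemption €57,000 → (€576,000 − €57,000) × 3.25% × 114/365 = €5,268.2055
Total = €7,391.3904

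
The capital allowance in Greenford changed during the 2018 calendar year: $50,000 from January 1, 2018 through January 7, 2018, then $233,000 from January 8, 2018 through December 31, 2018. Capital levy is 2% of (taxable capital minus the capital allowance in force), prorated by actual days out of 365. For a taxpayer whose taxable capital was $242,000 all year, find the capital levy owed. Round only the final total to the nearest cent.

January 1 – January 7, 2018: 7 days, exemption $50,000 → ($242,000 − $50,000) × 2% × 7/365 = $73.6438
January 8 – December 31, 2018: 358 days, exemption $233,000 → ($242,000 − $233,000) × 2% × 358/365 = $176.5479
Total = $250.1918

$250.19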